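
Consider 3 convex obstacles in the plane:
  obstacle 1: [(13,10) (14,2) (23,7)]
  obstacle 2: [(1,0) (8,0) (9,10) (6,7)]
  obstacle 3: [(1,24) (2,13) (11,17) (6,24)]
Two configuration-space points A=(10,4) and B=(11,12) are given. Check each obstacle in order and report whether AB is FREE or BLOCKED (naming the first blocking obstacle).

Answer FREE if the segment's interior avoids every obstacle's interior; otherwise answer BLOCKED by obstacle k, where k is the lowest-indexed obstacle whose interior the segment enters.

Obstacle 1 [(13,10) (14,2) (23,7)]:
  edge (13,10)–(14,2): clear
  edge (14,2)–(23,7): clear
  edge (23,7)–(13,10): clear
  midpoint (21/2,8) outside
  → clear
Obstacle 2 [(1,0) (8,0) (9,10) (6,7)]:
  edge (1,0)–(8,0): clear
  edge (8,0)–(9,10): clear
  edge (9,10)–(6,7): clear
  edge (6,7)–(1,0): clear
  midpoint (21/2,8) outside
  → clear
Obstacle 3 [(1,24) (2,13) (11,17) (6,24)]:
  edge (1,24)–(2,13): clear
  edge (2,13)–(11,17): clear
  edge (11,17)–(6,24): clear
  edge (6,24)–(1,24): clear
  midpoint (21/2,8) outside
  → clear

FREE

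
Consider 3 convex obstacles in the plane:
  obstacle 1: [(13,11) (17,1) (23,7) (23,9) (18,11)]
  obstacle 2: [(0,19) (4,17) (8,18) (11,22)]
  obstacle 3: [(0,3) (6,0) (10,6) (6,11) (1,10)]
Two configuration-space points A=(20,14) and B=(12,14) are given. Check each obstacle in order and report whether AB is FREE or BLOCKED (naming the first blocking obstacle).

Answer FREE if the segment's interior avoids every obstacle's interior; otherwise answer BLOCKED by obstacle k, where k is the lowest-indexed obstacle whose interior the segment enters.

FREE

Obstacle 1 [(13,11) (17,1) (23,7) (23,9) (18,11)]:
  edge (13,11)–(17,1): clear
  edge (17,1)–(23,7): clear
  edge (23,7)–(23,9): clear
  edge (23,9)–(18,11): clear
  edge (18,11)–(13,11): clear
  midpoint (16,14) outside
  → clear
Obstacle 2 [(0,19) (4,17) (8,18) (11,22)]:
  edge (0,19)–(4,17): clear
  edge (4,17)–(8,18): clear
  edge (8,18)–(11,22): clear
  edge (11,22)–(0,19): clear
  midpoint (16,14) outside
  → clear
Obstacle 3 [(0,3) (6,0) (10,6) (6,11) (1,10)]:
  edge (0,3)–(6,0): clear
  edge (6,0)–(10,6): clear
  edge (10,6)–(6,11): clear
  edge (6,11)–(1,10): clear
  edge (1,10)–(0,3): clear
  midpoint (16,14) outside
  → clear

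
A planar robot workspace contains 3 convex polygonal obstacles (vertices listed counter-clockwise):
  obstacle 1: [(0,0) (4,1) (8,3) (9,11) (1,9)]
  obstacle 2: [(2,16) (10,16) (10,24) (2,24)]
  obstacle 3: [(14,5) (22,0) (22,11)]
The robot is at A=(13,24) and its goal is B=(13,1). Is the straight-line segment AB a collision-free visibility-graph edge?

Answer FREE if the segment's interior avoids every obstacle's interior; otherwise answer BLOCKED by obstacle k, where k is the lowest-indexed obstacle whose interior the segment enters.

Obstacle 1 [(0,0) (4,1) (8,3) (9,11) (1,9)]:
  edge (0,0)–(4,1): clear
  edge (4,1)–(8,3): clear
  edge (8,3)–(9,11): clear
  edge (9,11)–(1,9): clear
  edge (1,9)–(0,0): clear
  midpoint (13,25/2) outside
  → clear
Obstacle 2 [(2,16) (10,16) (10,24) (2,24)]:
  edge (2,16)–(10,16): clear
  edge (10,16)–(10,24): clear
  edge (10,24)–(2,24): clear
  edge (2,24)–(2,16): clear
  midpoint (13,25/2) outside
  → clear
Obstacle 3 [(14,5) (22,0) (22,11)]:
  edge (14,5)–(22,0): clear
  edge (22,0)–(22,11): clear
  edge (22,11)–(14,5): clear
  midpoint (13,25/2) outside
  → clear

FREE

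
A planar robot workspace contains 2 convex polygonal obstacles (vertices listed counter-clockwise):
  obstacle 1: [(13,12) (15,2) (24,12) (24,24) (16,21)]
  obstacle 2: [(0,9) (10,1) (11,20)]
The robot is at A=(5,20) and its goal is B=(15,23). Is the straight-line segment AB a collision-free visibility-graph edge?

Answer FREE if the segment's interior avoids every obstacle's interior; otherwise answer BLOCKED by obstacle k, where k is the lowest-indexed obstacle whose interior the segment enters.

Obstacle 1 [(13,12) (15,2) (24,12) (24,24) (16,21)]:
  edge (13,12)–(15,2): clear
  edge (15,2)–(24,12): clear
  edge (24,12)–(24,24): clear
  edge (24,24)–(16,21): clear
  edge (16,21)–(13,12): clear
  midpoint (10,43/2) outside
  → clear
Obstacle 2 [(0,9) (10,1) (11,20)]:
  edge (0,9)–(10,1): clear
  edge (10,1)–(11,20): clear
  edge (11,20)–(0,9): clear
  midpoint (10,43/2) outside
  → clear

FREE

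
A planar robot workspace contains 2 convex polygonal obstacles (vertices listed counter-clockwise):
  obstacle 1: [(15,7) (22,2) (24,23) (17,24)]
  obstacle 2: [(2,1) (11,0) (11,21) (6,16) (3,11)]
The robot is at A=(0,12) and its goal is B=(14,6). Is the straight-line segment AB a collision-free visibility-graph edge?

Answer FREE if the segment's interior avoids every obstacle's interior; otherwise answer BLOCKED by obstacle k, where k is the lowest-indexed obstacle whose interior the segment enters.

Obstacle 1 [(15,7) (22,2) (24,23) (17,24)]:
  edge (15,7)–(22,2): clear
  edge (22,2)–(24,23): clear
  edge (24,23)–(17,24): clear
  edge (17,24)–(15,7): clear
  midpoint (7,9) outside
  → clear
Obstacle 2 [(2,1) (11,0) (11,21) (6,16) (3,11)]:
  edge (2,1)–(11,0): clear
  edge (11,0)–(11,21): crosses AB
  edge (11,21)–(6,16): clear
  edge (6,16)–(3,11): clear
  edge (3,11)–(2,1): crosses AB
  → BLOCKED

BLOCKED by obstacle 2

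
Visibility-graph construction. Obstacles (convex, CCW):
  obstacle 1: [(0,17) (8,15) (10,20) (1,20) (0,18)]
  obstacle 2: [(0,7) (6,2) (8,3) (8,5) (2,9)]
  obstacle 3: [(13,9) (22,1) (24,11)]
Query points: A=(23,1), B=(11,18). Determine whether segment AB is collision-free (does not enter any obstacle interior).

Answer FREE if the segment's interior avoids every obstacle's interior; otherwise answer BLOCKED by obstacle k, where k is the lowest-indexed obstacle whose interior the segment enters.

Obstacle 1 [(0,17) (8,15) (10,20) (1,20) (0,18)]:
  edge (0,17)–(8,15): clear
  edge (8,15)–(10,20): clear
  edge (10,20)–(1,20): clear
  edge (1,20)–(0,18): clear
  edge (0,18)–(0,17): clear
  midpoint (17,19/2) outside
  → clear
Obstacle 2 [(0,7) (6,2) (8,3) (8,5) (2,9)]:
  edge (0,7)–(6,2): clear
  edge (6,2)–(8,3): clear
  edge (8,3)–(8,5): clear
  edge (8,5)–(2,9): clear
  edge (2,9)–(0,7): clear
  midpoint (17,19/2) outside
  → clear
Obstacle 3 [(13,9) (22,1) (24,11)]:
  edge (13,9)–(22,1): clear
  edge (22,1)–(24,11): crosses AB
  edge (24,11)–(13,9): crosses AB
  → BLOCKED

BLOCKED by obstacle 3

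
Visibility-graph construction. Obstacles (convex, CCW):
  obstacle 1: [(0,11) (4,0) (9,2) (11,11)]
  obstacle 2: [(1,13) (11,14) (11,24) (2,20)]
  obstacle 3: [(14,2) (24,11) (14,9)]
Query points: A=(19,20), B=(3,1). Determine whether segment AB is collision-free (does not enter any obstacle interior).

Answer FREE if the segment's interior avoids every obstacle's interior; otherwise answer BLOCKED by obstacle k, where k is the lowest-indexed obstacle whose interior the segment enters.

Obstacle 1 [(0,11) (4,0) (9,2) (11,11)]:
  edge (0,11)–(4,0): crosses AB
  edge (4,0)–(9,2): clear
  edge (9,2)–(11,11): crosses AB
  edge (11,11)–(0,11): clear
  → BLOCKED
Obstacle 2 [(1,13) (11,14) (11,24) (2,20)]:
  edge (1,13)–(11,14): clear
  edge (11,14)–(11,24): clear
  edge (11,24)–(2,20): clear
  edge (2,20)–(1,13): clear
  midpoint (11,21/2) outside
  → clear
Obstacle 3 [(14,2) (24,11) (14,9)]:
  edge (14,2)–(24,11): clear
  edge (24,11)–(14,9): clear
  edge (14,9)–(14,2): clear
  midpoint (11,21/2) outside
  → clear

BLOCKED by obstacle 1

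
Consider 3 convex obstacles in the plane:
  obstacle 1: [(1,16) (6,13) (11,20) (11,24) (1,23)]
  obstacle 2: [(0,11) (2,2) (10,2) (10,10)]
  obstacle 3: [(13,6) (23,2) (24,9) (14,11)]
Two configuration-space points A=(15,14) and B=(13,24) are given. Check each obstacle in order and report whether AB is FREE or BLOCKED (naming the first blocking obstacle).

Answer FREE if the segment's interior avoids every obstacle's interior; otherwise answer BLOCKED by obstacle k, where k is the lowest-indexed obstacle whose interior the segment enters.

FREE

Obstacle 1 [(1,16) (6,13) (11,20) (11,24) (1,23)]:
  edge (1,16)–(6,13): clear
  edge (6,13)–(11,20): clear
  edge (11,20)–(11,24): clear
  edge (11,24)–(1,23): clear
  edge (1,23)–(1,16): clear
  midpoint (14,19) outside
  → clear
Obstacle 2 [(0,11) (2,2) (10,2) (10,10)]:
  edge (0,11)–(2,2): clear
  edge (2,2)–(10,2): clear
  edge (10,2)–(10,10): clear
  edge (10,10)–(0,11): clear
  midpoint (14,19) outside
  → clear
Obstacle 3 [(13,6) (23,2) (24,9) (14,11)]:
  edge (13,6)–(23,2): clear
  edge (23,2)–(24,9): clear
  edge (24,9)–(14,11): clear
  edge (14,11)–(13,6): clear
  midpoint (14,19) outside
  → clear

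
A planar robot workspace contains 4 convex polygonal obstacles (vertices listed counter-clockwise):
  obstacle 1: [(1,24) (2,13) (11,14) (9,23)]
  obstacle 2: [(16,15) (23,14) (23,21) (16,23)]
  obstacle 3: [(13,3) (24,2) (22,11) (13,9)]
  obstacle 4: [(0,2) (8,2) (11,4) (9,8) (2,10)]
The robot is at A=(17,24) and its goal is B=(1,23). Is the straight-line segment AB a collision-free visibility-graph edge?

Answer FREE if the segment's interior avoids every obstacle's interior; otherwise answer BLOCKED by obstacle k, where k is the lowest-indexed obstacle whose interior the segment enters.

BLOCKED by obstacle 1

Obstacle 1 [(1,24) (2,13) (11,14) (9,23)]:
  edge (1,24)–(2,13): crosses AB
  edge (2,13)–(11,14): clear
  edge (11,14)–(9,23): clear
  edge (9,23)–(1,24): crosses AB
  → BLOCKED
Obstacle 2 [(16,15) (23,14) (23,21) (16,23)]:
  edge (16,15)–(23,14): clear
  edge (23,14)–(23,21): clear
  edge (23,21)–(16,23): clear
  edge (16,23)–(16,15): clear
  midpoint (9,47/2) outside
  → clear
Obstacle 3 [(13,3) (24,2) (22,11) (13,9)]:
  edge (13,3)–(24,2): clear
  edge (24,2)–(22,11): clear
  edge (22,11)–(13,9): clear
  edge (13,9)–(13,3): clear
  midpoint (9,47/2) outside
  → clear
Obstacle 4 [(0,2) (8,2) (11,4) (9,8) (2,10)]:
  edge (0,2)–(8,2): clear
  edge (8,2)–(11,4): clear
  edge (11,4)–(9,8): clear
  edge (9,8)–(2,10): clear
  edge (2,10)–(0,2): clear
  midpoint (9,47/2) outside
  → clear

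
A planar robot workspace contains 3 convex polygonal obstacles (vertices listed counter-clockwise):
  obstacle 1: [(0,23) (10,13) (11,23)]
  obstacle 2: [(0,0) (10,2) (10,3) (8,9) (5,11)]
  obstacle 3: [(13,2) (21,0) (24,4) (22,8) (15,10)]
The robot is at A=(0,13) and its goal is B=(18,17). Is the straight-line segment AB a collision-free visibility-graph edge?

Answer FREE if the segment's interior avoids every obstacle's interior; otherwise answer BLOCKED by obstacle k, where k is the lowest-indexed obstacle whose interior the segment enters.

BLOCKED by obstacle 1

Obstacle 1 [(0,23) (10,13) (11,23)]:
  edge (0,23)–(10,13): crosses AB
  edge (10,13)–(11,23): crosses AB
  edge (11,23)–(0,23): clear
  → BLOCKED
Obstacle 2 [(0,0) (10,2) (10,3) (8,9) (5,11)]:
  edge (0,0)–(10,2): clear
  edge (10,2)–(10,3): clear
  edge (10,3)–(8,9): clear
  edge (8,9)–(5,11): clear
  edge (5,11)–(0,0): clear
  midpoint (9,15) outside
  → clear
Obstacle 3 [(13,2) (21,0) (24,4) (22,8) (15,10)]:
  edge (13,2)–(21,0): clear
  edge (21,0)–(24,4): clear
  edge (24,4)–(22,8): clear
  edge (22,8)–(15,10): clear
  edge (15,10)–(13,2): clear
  midpoint (9,15) outside
  → clear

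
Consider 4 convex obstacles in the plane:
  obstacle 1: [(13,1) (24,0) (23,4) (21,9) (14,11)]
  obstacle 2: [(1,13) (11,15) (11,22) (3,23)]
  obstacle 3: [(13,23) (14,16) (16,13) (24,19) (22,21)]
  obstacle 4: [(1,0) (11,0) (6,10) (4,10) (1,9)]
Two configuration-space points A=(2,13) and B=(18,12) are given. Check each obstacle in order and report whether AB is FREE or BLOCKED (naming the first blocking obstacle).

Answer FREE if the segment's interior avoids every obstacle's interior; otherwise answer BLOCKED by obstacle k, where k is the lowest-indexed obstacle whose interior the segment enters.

FREE

Obstacle 1 [(13,1) (24,0) (23,4) (21,9) (14,11)]:
  edge (13,1)–(24,0): clear
  edge (24,0)–(23,4): clear
  edge (23,4)–(21,9): clear
  edge (21,9)–(14,11): clear
  edge (14,11)–(13,1): clear
  midpoint (10,25/2) outside
  → clear
Obstacle 2 [(1,13) (11,15) (11,22) (3,23)]:
  edge (1,13)–(11,15): clear
  edge (11,15)–(11,22): clear
  edge (11,22)–(3,23): clear
  edge (3,23)–(1,13): clear
  midpoint (10,25/2) outside
  → clear
Obstacle 3 [(13,23) (14,16) (16,13) (24,19) (22,21)]:
  edge (13,23)–(14,16): clear
  edge (14,16)–(16,13): clear
  edge (16,13)–(24,19): clear
  edge (24,19)–(22,21): clear
  edge (22,21)–(13,23): clear
  midpoint (10,25/2) outside
  → clear
Obstacle 4 [(1,0) (11,0) (6,10) (4,10) (1,9)]:
  edge (1,0)–(11,0): clear
  edge (11,0)–(6,10): clear
  edge (6,10)–(4,10): clear
  edge (4,10)–(1,9): clear
  edge (1,9)–(1,0): clear
  midpoint (10,25/2) outside
  → clear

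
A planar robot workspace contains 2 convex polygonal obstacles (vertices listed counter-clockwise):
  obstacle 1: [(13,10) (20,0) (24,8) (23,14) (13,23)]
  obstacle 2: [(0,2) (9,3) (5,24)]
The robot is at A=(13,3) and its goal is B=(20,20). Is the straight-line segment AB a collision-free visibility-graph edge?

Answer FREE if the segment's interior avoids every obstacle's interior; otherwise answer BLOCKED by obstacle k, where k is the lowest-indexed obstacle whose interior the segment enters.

Obstacle 1 [(13,10) (20,0) (24,8) (23,14) (13,23)]:
  edge (13,10)–(20,0): crosses AB
  edge (20,0)–(24,8): clear
  edge (24,8)–(23,14): clear
  edge (23,14)–(13,23): crosses AB
  edge (13,23)–(13,10): clear
  → BLOCKED
Obstacle 2 [(0,2) (9,3) (5,24)]:
  edge (0,2)–(9,3): clear
  edge (9,3)–(5,24): clear
  edge (5,24)–(0,2): clear
  midpoint (33/2,23/2) outside
  → clear

BLOCKED by obstacle 1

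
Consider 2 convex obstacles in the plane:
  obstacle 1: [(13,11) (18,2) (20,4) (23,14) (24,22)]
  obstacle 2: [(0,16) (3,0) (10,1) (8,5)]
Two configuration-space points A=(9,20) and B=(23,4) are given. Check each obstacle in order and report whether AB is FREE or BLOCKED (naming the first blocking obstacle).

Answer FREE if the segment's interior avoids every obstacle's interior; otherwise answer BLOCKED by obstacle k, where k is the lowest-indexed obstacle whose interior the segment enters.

Obstacle 1 [(13,11) (18,2) (20,4) (23,14) (24,22)]:
  edge (13,11)–(18,2): clear
  edge (18,2)–(20,4): clear
  edge (20,4)–(23,14): crosses AB
  edge (23,14)–(24,22): clear
  edge (24,22)–(13,11): crosses AB
  → BLOCKED
Obstacle 2 [(0,16) (3,0) (10,1) (8,5)]:
  edge (0,16)–(3,0): clear
  edge (3,0)–(10,1): clear
  edge (10,1)–(8,5): clear
  edge (8,5)–(0,16): clear
  midpoint (16,12) outside
  → clear

BLOCKED by obstacle 1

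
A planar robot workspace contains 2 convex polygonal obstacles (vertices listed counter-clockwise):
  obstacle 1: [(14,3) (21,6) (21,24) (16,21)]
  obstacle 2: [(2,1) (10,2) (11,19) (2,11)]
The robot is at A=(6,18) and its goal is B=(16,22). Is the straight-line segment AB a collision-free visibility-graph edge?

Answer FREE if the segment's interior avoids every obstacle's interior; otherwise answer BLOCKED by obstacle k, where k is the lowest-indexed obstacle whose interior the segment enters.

Obstacle 1 [(14,3) (21,6) (21,24) (16,21)]:
  edge (14,3)–(21,6): clear
  edge (21,6)–(21,24): clear
  edge (21,24)–(16,21): clear
  edge (16,21)–(14,3): clear
  midpoint (11,20) outside
  → clear
Obstacle 2 [(2,1) (10,2) (11,19) (2,11)]:
  edge (2,1)–(10,2): clear
  edge (10,2)–(11,19): clear
  edge (11,19)–(2,11): clear
  edge (2,11)–(2,1): clear
  midpoint (11,20) outside
  → clear

FREE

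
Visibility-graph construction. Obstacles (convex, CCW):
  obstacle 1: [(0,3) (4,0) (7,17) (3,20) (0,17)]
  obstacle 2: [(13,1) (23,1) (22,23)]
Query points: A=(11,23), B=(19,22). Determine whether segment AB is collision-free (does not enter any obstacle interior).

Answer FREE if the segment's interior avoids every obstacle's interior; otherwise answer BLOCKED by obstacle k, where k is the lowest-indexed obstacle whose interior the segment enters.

Obstacle 1 [(0,3) (4,0) (7,17) (3,20) (0,17)]:
  edge (0,3)–(4,0): clear
  edge (4,0)–(7,17): clear
  edge (7,17)–(3,20): clear
  edge (3,20)–(0,17): clear
  edge (0,17)–(0,3): clear
  midpoint (15,45/2) outside
  → clear
Obstacle 2 [(13,1) (23,1) (22,23)]:
  edge (13,1)–(23,1): clear
  edge (23,1)–(22,23): clear
  edge (22,23)–(13,1): clear
  midpoint (15,45/2) outside
  → clear

FREE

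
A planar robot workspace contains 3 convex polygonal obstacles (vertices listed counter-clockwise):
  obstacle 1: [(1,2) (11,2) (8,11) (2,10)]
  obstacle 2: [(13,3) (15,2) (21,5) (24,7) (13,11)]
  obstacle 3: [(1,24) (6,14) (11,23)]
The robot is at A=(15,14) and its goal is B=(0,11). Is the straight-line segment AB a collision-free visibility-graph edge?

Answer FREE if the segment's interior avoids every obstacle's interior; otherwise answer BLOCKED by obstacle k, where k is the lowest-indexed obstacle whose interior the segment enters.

FREE

Obstacle 1 [(1,2) (11,2) (8,11) (2,10)]:
  edge (1,2)–(11,2): clear
  edge (11,2)–(8,11): clear
  edge (8,11)–(2,10): clear
  edge (2,10)–(1,2): clear
  midpoint (15/2,25/2) outside
  → clear
Obstacle 2 [(13,3) (15,2) (21,5) (24,7) (13,11)]:
  edge (13,3)–(15,2): clear
  edge (15,2)–(21,5): clear
  edge (21,5)–(24,7): clear
  edge (24,7)–(13,11): clear
  edge (13,11)–(13,3): clear
  midpoint (15/2,25/2) outside
  → clear
Obstacle 3 [(1,24) (6,14) (11,23)]:
  edge (1,24)–(6,14): clear
  edge (6,14)–(11,23): clear
  edge (11,23)–(1,24): clear
  midpoint (15/2,25/2) outside
  → clear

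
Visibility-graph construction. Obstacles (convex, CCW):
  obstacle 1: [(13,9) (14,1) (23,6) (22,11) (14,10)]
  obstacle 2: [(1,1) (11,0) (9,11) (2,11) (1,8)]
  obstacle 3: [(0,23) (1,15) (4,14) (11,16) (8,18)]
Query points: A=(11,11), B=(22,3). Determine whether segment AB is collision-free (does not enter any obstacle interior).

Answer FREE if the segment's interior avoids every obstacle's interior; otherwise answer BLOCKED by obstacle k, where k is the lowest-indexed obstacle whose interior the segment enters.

BLOCKED by obstacle 1

Obstacle 1 [(13,9) (14,1) (23,6) (22,11) (14,10)]:
  edge (13,9)–(14,1): clear
  edge (14,1)–(23,6): crosses AB
  edge (23,6)–(22,11): clear
  edge (22,11)–(14,10): clear
  edge (14,10)–(13,9): crosses AB
  → BLOCKED
Obstacle 2 [(1,1) (11,0) (9,11) (2,11) (1,8)]:
  edge (1,1)–(11,0): clear
  edge (11,0)–(9,11): clear
  edge (9,11)–(2,11): clear
  edge (2,11)–(1,8): clear
  edge (1,8)–(1,1): clear
  midpoint (33/2,7) outside
  → clear
Obstacle 3 [(0,23) (1,15) (4,14) (11,16) (8,18)]:
  edge (0,23)–(1,15): clear
  edge (1,15)–(4,14): clear
  edge (4,14)–(11,16): clear
  edge (11,16)–(8,18): clear
  edge (8,18)–(0,23): clear
  midpoint (33/2,7) outside
  → clear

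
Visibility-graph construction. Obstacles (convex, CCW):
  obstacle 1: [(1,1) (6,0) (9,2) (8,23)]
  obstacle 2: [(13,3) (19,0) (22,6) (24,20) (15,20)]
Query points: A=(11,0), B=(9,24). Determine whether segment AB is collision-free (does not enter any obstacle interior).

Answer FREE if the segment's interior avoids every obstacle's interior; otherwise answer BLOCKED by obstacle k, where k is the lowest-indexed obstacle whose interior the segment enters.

Obstacle 1 [(1,1) (6,0) (9,2) (8,23)]:
  edge (1,1)–(6,0): clear
  edge (6,0)–(9,2): clear
  edge (9,2)–(8,23): clear
  edge (8,23)–(1,1): clear
  midpoint (10,12) outside
  → clear
Obstacle 2 [(13,3) (19,0) (22,6) (24,20) (15,20)]:
  edge (13,3)–(19,0): clear
  edge (19,0)–(22,6): clear
  edge (22,6)–(24,20): clear
  edge (24,20)–(15,20): clear
  edge (15,20)–(13,3): clear
  midpoint (10,12) outside
  → clear

FREE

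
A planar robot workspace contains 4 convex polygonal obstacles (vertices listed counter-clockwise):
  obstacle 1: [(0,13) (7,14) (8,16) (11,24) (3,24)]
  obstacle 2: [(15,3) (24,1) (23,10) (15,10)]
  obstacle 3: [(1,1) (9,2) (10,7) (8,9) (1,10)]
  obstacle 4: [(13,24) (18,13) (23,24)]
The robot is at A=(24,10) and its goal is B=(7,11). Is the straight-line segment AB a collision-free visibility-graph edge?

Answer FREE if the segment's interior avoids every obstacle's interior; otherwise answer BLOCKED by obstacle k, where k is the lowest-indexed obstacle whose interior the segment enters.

Obstacle 1 [(0,13) (7,14) (8,16) (11,24) (3,24)]:
  edge (0,13)–(7,14): clear
  edge (7,14)–(8,16): clear
  edge (8,16)–(11,24): clear
  edge (11,24)–(3,24): clear
  edge (3,24)–(0,13): clear
  midpoint (31/2,21/2) outside
  → clear
Obstacle 2 [(15,3) (24,1) (23,10) (15,10)]:
  edge (15,3)–(24,1): clear
  edge (24,1)–(23,10): clear
  edge (23,10)–(15,10): clear
  edge (15,10)–(15,3): clear
  midpoint (31/2,21/2) outside
  → clear
Obstacle 3 [(1,1) (9,2) (10,7) (8,9) (1,10)]:
  edge (1,1)–(9,2): clear
  edge (9,2)–(10,7): clear
  edge (10,7)–(8,9): clear
  edge (8,9)–(1,10): clear
  edge (1,10)–(1,1): clear
  midpoint (31/2,21/2) outside
  → clear
Obstacle 4 [(13,24) (18,13) (23,24)]:
  edge (13,24)–(18,13): clear
  edge (18,13)–(23,24): clear
  edge (23,24)–(13,24): clear
  midpoint (31/2,21/2) outside
  → clear

FREE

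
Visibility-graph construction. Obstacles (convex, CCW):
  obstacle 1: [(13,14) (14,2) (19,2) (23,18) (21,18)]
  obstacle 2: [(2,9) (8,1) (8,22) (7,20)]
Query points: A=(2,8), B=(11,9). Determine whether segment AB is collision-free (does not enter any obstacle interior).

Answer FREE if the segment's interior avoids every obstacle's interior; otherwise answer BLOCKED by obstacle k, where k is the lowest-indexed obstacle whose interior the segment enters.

Obstacle 1 [(13,14) (14,2) (19,2) (23,18) (21,18)]:
  edge (13,14)–(14,2): clear
  edge (14,2)–(19,2): clear
  edge (19,2)–(23,18): clear
  edge (23,18)–(21,18): clear
  edge (21,18)–(13,14): clear
  midpoint (13/2,17/2) outside
  → clear
Obstacle 2 [(2,9) (8,1) (8,22) (7,20)]:
  edge (2,9)–(8,1): crosses AB
  edge (8,1)–(8,22): crosses AB
  edge (8,22)–(7,20): clear
  edge (7,20)–(2,9): clear
  → BLOCKED

BLOCKED by obstacle 2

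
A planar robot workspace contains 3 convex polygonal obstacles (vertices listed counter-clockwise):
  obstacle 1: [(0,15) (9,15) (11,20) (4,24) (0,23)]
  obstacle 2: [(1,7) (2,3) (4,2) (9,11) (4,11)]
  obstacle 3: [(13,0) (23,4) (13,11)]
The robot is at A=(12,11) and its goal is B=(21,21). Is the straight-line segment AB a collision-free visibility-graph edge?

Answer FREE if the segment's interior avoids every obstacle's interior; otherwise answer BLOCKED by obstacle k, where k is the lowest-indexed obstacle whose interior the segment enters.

FREE

Obstacle 1 [(0,15) (9,15) (11,20) (4,24) (0,23)]:
  edge (0,15)–(9,15): clear
  edge (9,15)–(11,20): clear
  edge (11,20)–(4,24): clear
  edge (4,24)–(0,23): clear
  edge (0,23)–(0,15): clear
  midpoint (33/2,16) outside
  → clear
Obstacle 2 [(1,7) (2,3) (4,2) (9,11) (4,11)]:
  edge (1,7)–(2,3): clear
  edge (2,3)–(4,2): clear
  edge (4,2)–(9,11): clear
  edge (9,11)–(4,11): clear
  edge (4,11)–(1,7): clear
  midpoint (33/2,16) outside
  → clear
Obstacle 3 [(13,0) (23,4) (13,11)]:
  edge (13,0)–(23,4): clear
  edge (23,4)–(13,11): clear
  edge (13,11)–(13,0): clear
  midpoint (33/2,16) outside
  → clear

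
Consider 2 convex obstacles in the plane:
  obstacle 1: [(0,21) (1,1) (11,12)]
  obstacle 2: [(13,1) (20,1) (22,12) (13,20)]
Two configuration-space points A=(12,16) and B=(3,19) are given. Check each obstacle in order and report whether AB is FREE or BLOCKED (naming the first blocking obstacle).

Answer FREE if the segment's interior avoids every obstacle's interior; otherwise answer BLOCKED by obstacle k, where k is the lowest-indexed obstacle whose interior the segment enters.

Obstacle 1 [(0,21) (1,1) (11,12)]:
  edge (0,21)–(1,1): clear
  edge (1,1)–(11,12): clear
  edge (11,12)–(0,21): clear
  midpoint (15/2,35/2) outside
  → clear
Obstacle 2 [(13,1) (20,1) (22,12) (13,20)]:
  edge (13,1)–(20,1): clear
  edge (20,1)–(22,12): clear
  edge (22,12)–(13,20): clear
  edge (13,20)–(13,1): clear
  midpoint (15/2,35/2) outside
  → clear

FREE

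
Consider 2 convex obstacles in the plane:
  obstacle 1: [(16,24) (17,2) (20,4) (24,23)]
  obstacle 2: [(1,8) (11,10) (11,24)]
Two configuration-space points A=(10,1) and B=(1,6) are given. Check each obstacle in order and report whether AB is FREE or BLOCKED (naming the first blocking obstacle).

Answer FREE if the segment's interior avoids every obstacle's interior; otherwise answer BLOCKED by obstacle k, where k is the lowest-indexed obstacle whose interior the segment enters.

Obstacle 1 [(16,24) (17,2) (20,4) (24,23)]:
  edge (16,24)–(17,2): clear
  edge (17,2)–(20,4): clear
  edge (20,4)–(24,23): clear
  edge (24,23)–(16,24): clear
  midpoint (11/2,7/2) outside
  → clear
Obstacle 2 [(1,8) (11,10) (11,24)]:
  edge (1,8)–(11,10): clear
  edge (11,10)–(11,24): clear
  edge (11,24)–(1,8): clear
  midpoint (11/2,7/2) outside
  → clear

FREE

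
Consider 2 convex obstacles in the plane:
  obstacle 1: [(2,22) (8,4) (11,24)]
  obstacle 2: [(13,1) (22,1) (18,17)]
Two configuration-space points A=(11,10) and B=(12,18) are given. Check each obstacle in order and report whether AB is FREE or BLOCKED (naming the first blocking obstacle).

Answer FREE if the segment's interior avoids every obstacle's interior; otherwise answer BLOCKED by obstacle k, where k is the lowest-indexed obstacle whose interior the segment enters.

FREE

Obstacle 1 [(2,22) (8,4) (11,24)]:
  edge (2,22)–(8,4): clear
  edge (8,4)–(11,24): clear
  edge (11,24)–(2,22): clear
  midpoint (23/2,14) outside
  → clear
Obstacle 2 [(13,1) (22,1) (18,17)]:
  edge (13,1)–(22,1): clear
  edge (22,1)–(18,17): clear
  edge (18,17)–(13,1): clear
  midpoint (23/2,14) outside
  → clear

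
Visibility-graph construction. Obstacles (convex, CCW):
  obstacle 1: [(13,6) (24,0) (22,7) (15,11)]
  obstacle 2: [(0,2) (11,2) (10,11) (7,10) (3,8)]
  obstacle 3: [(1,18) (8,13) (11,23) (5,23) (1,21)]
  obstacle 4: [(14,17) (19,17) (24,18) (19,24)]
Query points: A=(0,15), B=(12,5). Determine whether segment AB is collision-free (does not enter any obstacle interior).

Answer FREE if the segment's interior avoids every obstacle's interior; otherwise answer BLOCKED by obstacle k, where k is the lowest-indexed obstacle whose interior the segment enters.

Obstacle 1 [(13,6) (24,0) (22,7) (15,11)]:
  edge (13,6)–(24,0): clear
  edge (24,0)–(22,7): clear
  edge (22,7)–(15,11): clear
  edge (15,11)–(13,6): clear
  midpoint (6,10) outside
  → clear
Obstacle 2 [(0,2) (11,2) (10,11) (7,10) (3,8)]:
  edge (0,2)–(11,2): clear
  edge (11,2)–(10,11): crosses AB
  edge (10,11)–(7,10): clear
  edge (7,10)–(3,8): crosses AB
  edge (3,8)–(0,2): clear
  → BLOCKED
Obstacle 3 [(1,18) (8,13) (11,23) (5,23) (1,21)]:
  edge (1,18)–(8,13): clear
  edge (8,13)–(11,23): clear
  edge (11,23)–(5,23): clear
  edge (5,23)–(1,21): clear
  edge (1,21)–(1,18): clear
  midpoint (6,10) outside
  → clear
Obstacle 4 [(14,17) (19,17) (24,18) (19,24)]:
  edge (14,17)–(19,17): clear
  edge (19,17)–(24,18): clear
  edge (24,18)–(19,24): clear
  edge (19,24)–(14,17): clear
  midpoint (6,10) outside
  → clear

BLOCKED by obstacle 2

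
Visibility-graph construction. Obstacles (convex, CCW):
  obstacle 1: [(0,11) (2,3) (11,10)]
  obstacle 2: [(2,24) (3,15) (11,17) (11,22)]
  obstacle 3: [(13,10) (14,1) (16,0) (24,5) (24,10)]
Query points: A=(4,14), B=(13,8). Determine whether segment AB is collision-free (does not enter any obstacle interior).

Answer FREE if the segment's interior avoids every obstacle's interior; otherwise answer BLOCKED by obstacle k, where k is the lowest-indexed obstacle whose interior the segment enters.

BLOCKED by obstacle 1

Obstacle 1 [(0,11) (2,3) (11,10)]:
  edge (0,11)–(2,3): clear
  edge (2,3)–(11,10): crosses AB
  edge (11,10)–(0,11): crosses AB
  → BLOCKED
Obstacle 2 [(2,24) (3,15) (11,17) (11,22)]:
  edge (2,24)–(3,15): clear
  edge (3,15)–(11,17): clear
  edge (11,17)–(11,22): clear
  edge (11,22)–(2,24): clear
  midpoint (17/2,11) outside
  → clear
Obstacle 3 [(13,10) (14,1) (16,0) (24,5) (24,10)]:
  edge (13,10)–(14,1): clear
  edge (14,1)–(16,0): clear
  edge (16,0)–(24,5): clear
  edge (24,5)–(24,10): clear
  edge (24,10)–(13,10): clear
  midpoint (17/2,11) outside
  → clear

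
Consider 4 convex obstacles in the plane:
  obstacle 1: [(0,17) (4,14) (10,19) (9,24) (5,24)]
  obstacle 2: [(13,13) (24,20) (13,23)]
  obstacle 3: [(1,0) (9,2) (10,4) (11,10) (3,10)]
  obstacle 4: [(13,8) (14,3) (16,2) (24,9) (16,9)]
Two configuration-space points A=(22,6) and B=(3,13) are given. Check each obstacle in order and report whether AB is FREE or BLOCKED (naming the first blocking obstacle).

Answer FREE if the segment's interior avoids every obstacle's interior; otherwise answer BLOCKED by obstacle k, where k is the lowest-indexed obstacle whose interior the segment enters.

Obstacle 1 [(0,17) (4,14) (10,19) (9,24) (5,24)]:
  edge (0,17)–(4,14): clear
  edge (4,14)–(10,19): clear
  edge (10,19)–(9,24): clear
  edge (9,24)–(5,24): clear
  edge (5,24)–(0,17): clear
  midpoint (25/2,19/2) outside
  → clear
Obstacle 2 [(13,13) (24,20) (13,23)]:
  edge (13,13)–(24,20): clear
  edge (24,20)–(13,23): clear
  edge (13,23)–(13,13): clear
  midpoint (25/2,19/2) outside
  → clear
Obstacle 3 [(1,0) (9,2) (10,4) (11,10) (3,10)]:
  edge (1,0)–(9,2): clear
  edge (9,2)–(10,4): clear
  edge (10,4)–(11,10): clear
  edge (11,10)–(3,10): clear
  edge (3,10)–(1,0): clear
  midpoint (25/2,19/2) outside
  → clear
Obstacle 4 [(13,8) (14,3) (16,2) (24,9) (16,9)]:
  edge (13,8)–(14,3): clear
  edge (14,3)–(16,2): clear
  edge (16,2)–(24,9): crosses AB
  edge (24,9)–(16,9): clear
  edge (16,9)–(13,8): crosses AB
  → BLOCKED

BLOCKED by obstacle 4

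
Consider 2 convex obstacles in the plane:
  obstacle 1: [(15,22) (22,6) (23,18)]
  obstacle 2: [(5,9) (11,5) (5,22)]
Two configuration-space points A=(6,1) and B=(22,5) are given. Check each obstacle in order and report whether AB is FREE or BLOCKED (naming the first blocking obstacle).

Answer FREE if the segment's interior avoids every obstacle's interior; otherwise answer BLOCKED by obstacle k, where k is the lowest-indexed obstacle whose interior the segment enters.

FREE

Obstacle 1 [(15,22) (22,6) (23,18)]:
  edge (15,22)–(22,6): clear
  edge (22,6)–(23,18): clear
  edge (23,18)–(15,22): clear
  midpoint (14,3) outside
  → clear
Obstacle 2 [(5,9) (11,5) (5,22)]:
  edge (5,9)–(11,5): clear
  edge (11,5)–(5,22): clear
  edge (5,22)–(5,9): clear
  midpoint (14,3) outside
  → clear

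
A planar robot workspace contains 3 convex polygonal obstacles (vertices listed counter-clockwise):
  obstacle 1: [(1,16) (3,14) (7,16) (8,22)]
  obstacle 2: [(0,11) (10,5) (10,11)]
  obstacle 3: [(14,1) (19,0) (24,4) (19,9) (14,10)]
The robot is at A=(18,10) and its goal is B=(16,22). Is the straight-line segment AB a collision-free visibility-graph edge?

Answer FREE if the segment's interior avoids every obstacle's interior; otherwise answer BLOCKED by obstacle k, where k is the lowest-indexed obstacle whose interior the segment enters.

FREE

Obstacle 1 [(1,16) (3,14) (7,16) (8,22)]:
  edge (1,16)–(3,14): clear
  edge (3,14)–(7,16): clear
  edge (7,16)–(8,22): clear
  edge (8,22)–(1,16): clear
  midpoint (17,16) outside
  → clear
Obstacle 2 [(0,11) (10,5) (10,11)]:
  edge (0,11)–(10,5): clear
  edge (10,5)–(10,11): clear
  edge (10,11)–(0,11): clear
  midpoint (17,16) outside
  → clear
Obstacle 3 [(14,1) (19,0) (24,4) (19,9) (14,10)]:
  edge (14,1)–(19,0): clear
  edge (19,0)–(24,4): clear
  edge (24,4)–(19,9): clear
  edge (19,9)–(14,10): clear
  edge (14,10)–(14,1): clear
  midpoint (17,16) outside
  → clear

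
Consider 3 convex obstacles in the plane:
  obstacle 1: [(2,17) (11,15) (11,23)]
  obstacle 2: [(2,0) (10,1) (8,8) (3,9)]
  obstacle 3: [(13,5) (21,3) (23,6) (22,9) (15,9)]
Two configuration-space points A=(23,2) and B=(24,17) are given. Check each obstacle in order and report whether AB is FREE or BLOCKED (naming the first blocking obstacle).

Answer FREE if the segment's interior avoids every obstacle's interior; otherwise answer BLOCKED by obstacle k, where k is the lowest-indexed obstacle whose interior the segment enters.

FREE

Obstacle 1 [(2,17) (11,15) (11,23)]:
  edge (2,17)–(11,15): clear
  edge (11,15)–(11,23): clear
  edge (11,23)–(2,17): clear
  midpoint (47/2,19/2) outside
  → clear
Obstacle 2 [(2,0) (10,1) (8,8) (3,9)]:
  edge (2,0)–(10,1): clear
  edge (10,1)–(8,8): clear
  edge (8,8)–(3,9): clear
  edge (3,9)–(2,0): clear
  midpoint (47/2,19/2) outside
  → clear
Obstacle 3 [(13,5) (21,3) (23,6) (22,9) (15,9)]:
  edge (13,5)–(21,3): clear
  edge (21,3)–(23,6): clear
  edge (23,6)–(22,9): clear
  edge (22,9)–(15,9): clear
  edge (15,9)–(13,5): clear
  midpoint (47/2,19/2) outside
  → clear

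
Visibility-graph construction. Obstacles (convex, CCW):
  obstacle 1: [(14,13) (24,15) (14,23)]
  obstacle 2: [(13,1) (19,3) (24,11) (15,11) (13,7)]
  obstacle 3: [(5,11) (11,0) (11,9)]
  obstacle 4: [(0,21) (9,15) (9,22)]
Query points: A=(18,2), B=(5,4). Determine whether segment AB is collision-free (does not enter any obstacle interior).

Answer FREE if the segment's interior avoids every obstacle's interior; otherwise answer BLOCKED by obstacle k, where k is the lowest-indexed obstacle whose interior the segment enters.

BLOCKED by obstacle 2

Obstacle 1 [(14,13) (24,15) (14,23)]:
  edge (14,13)–(24,15): clear
  edge (24,15)–(14,23): clear
  edge (14,23)–(14,13): clear
  midpoint (23/2,3) outside
  → clear
Obstacle 2 [(13,1) (19,3) (24,11) (15,11) (13,7)]:
  edge (13,1)–(19,3): crosses AB
  edge (19,3)–(24,11): clear
  edge (24,11)–(15,11): clear
  edge (15,11)–(13,7): clear
  edge (13,7)–(13,1): crosses AB
  → BLOCKED
Obstacle 3 [(5,11) (11,0) (11,9)]:
  edge (5,11)–(11,0): crosses AB
  edge (11,0)–(11,9): crosses AB
  edge (11,9)–(5,11): clear
  → BLOCKED
Obstacle 4 [(0,21) (9,15) (9,22)]:
  edge (0,21)–(9,15): clear
  edge (9,15)–(9,22): clear
  edge (9,22)–(0,21): clear
  midpoint (23/2,3) outside
  → clear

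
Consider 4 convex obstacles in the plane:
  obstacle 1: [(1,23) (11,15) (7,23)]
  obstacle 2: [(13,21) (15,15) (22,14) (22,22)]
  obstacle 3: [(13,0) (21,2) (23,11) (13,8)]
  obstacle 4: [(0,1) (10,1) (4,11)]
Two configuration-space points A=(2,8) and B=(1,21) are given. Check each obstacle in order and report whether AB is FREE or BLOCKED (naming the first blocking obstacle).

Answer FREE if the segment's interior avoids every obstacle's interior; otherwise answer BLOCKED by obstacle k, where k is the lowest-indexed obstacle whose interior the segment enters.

Obstacle 1 [(1,23) (11,15) (7,23)]:
  edge (1,23)–(11,15): clear
  edge (11,15)–(7,23): clear
  edge (7,23)–(1,23): clear
  midpoint (3/2,29/2) outside
  → clear
Obstacle 2 [(13,21) (15,15) (22,14) (22,22)]:
  edge (13,21)–(15,15): clear
  edge (15,15)–(22,14): clear
  edge (22,14)–(22,22): clear
  edge (22,22)–(13,21): clear
  midpoint (3/2,29/2) outside
  → clear
Obstacle 3 [(13,0) (21,2) (23,11) (13,8)]:
  edge (13,0)–(21,2): clear
  edge (21,2)–(23,11): clear
  edge (23,11)–(13,8): clear
  edge (13,8)–(13,0): clear
  midpoint (3/2,29/2) outside
  → clear
Obstacle 4 [(0,1) (10,1) (4,11)]:
  edge (0,1)–(10,1): clear
  edge (10,1)–(4,11): clear
  edge (4,11)–(0,1): clear
  midpoint (3/2,29/2) outside
  → clear

FREE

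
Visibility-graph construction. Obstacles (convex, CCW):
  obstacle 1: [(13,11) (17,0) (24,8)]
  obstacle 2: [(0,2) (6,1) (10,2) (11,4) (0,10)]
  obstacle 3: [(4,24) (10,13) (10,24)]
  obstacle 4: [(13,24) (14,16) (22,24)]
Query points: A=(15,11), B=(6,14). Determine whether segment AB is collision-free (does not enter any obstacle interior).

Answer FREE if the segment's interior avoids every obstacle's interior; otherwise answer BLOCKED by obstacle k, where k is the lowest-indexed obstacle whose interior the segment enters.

FREE

Obstacle 1 [(13,11) (17,0) (24,8)]:
  edge (13,11)–(17,0): clear
  edge (17,0)–(24,8): clear
  edge (24,8)–(13,11): clear
  midpoint (21/2,25/2) outside
  → clear
Obstacle 2 [(0,2) (6,1) (10,2) (11,4) (0,10)]:
  edge (0,2)–(6,1): clear
  edge (6,1)–(10,2): clear
  edge (10,2)–(11,4): clear
  edge (11,4)–(0,10): clear
  edge (0,10)–(0,2): clear
  midpoint (21/2,25/2) outside
  → clear
Obstacle 3 [(4,24) (10,13) (10,24)]:
  edge (4,24)–(10,13): clear
  edge (10,13)–(10,24): clear
  edge (10,24)–(4,24): clear
  midpoint (21/2,25/2) outside
  → clear
Obstacle 4 [(13,24) (14,16) (22,24)]:
  edge (13,24)–(14,16): clear
  edge (14,16)–(22,24): clear
  edge (22,24)–(13,24): clear
  midpoint (21/2,25/2) outside
  → clear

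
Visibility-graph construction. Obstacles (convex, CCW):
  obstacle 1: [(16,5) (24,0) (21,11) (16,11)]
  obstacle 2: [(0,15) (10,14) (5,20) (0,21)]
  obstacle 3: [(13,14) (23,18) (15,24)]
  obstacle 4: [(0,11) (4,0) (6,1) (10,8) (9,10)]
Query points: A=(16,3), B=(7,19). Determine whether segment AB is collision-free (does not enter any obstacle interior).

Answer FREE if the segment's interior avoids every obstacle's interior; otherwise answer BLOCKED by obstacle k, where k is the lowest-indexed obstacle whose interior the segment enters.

Obstacle 1 [(16,5) (24,0) (21,11) (16,11)]:
  edge (16,5)–(24,0): clear
  edge (24,0)–(21,11): clear
  edge (21,11)–(16,11): clear
  edge (16,11)–(16,5): clear
  midpoint (23/2,11) outside
  → clear
Obstacle 2 [(0,15) (10,14) (5,20) (0,21)]:
  edge (0,15)–(10,14): crosses AB
  edge (10,14)–(5,20): crosses AB
  edge (5,20)–(0,21): clear
  edge (0,21)–(0,15): clear
  → BLOCKED
Obstacle 3 [(13,14) (23,18) (15,24)]:
  edge (13,14)–(23,18): clear
  edge (23,18)–(15,24): clear
  edge (15,24)–(13,14): clear
  midpoint (23/2,11) outside
  → clear
Obstacle 4 [(0,11) (4,0) (6,1) (10,8) (9,10)]:
  edge (0,11)–(4,0): clear
  edge (4,0)–(6,1): clear
  edge (6,1)–(10,8): clear
  edge (10,8)–(9,10): clear
  edge (9,10)–(0,11): clear
  midpoint (23/2,11) outside
  → clear

BLOCKED by obstacle 2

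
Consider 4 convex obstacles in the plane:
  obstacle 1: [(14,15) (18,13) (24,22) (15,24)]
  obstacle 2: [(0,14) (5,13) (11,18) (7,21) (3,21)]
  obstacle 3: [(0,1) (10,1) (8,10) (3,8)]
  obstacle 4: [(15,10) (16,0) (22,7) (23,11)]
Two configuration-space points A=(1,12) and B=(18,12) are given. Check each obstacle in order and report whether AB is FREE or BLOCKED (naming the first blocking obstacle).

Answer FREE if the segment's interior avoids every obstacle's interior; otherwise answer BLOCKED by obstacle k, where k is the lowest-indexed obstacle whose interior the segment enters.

Obstacle 1 [(14,15) (18,13) (24,22) (15,24)]:
  edge (14,15)–(18,13): clear
  edge (18,13)–(24,22): clear
  edge (24,22)–(15,24): clear
  edge (15,24)–(14,15): clear
  midpoint (19/2,12) outside
  → clear
Obstacle 2 [(0,14) (5,13) (11,18) (7,21) (3,21)]:
  edge (0,14)–(5,13): clear
  edge (5,13)–(11,18): clear
  edge (11,18)–(7,21): clear
  edge (7,21)–(3,21): clear
  edge (3,21)–(0,14): clear
  midpoint (19/2,12) outside
  → clear
Obstacle 3 [(0,1) (10,1) (8,10) (3,8)]:
  edge (0,1)–(10,1): clear
  edge (10,1)–(8,10): clear
  edge (8,10)–(3,8): clear
  edge (3,8)–(0,1): clear
  midpoint (19/2,12) outside
  → clear
Obstacle 4 [(15,10) (16,0) (22,7) (23,11)]:
  edge (15,10)–(16,0): clear
  edge (16,0)–(22,7): clear
  edge (22,7)–(23,11): clear
  edge (23,11)–(15,10): clear
  midpoint (19/2,12) outside
  → clear

FREE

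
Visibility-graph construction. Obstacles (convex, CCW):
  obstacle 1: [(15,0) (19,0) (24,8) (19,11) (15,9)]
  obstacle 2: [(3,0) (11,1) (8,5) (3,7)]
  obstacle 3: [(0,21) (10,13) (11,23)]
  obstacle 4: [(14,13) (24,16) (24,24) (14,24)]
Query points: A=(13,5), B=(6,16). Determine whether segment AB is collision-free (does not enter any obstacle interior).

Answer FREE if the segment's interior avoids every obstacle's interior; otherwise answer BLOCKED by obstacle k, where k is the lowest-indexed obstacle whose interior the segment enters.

Obstacle 1 [(15,0) (19,0) (24,8) (19,11) (15,9)]:
  edge (15,0)–(19,0): clear
  edge (19,0)–(24,8): clear
  edge (24,8)–(19,11): clear
  edge (19,11)–(15,9): clear
  edge (15,9)–(15,0): clear
  midpoint (19/2,21/2) outside
  → clear
Obstacle 2 [(3,0) (11,1) (8,5) (3,7)]:
  edge (3,0)–(11,1): clear
  edge (11,1)–(8,5): clear
  edge (8,5)–(3,7): clear
  edge (3,7)–(3,0): clear
  midpoint (19/2,21/2) outside
  → clear
Obstacle 3 [(0,21) (10,13) (11,23)]:
  edge (0,21)–(10,13): clear
  edge (10,13)–(11,23): clear
  edge (11,23)–(0,21): clear
  midpoint (19/2,21/2) outside
  → clear
Obstacle 4 [(14,13) (24,16) (24,24) (14,24)]:
  edge (14,13)–(24,16): clear
  edge (24,16)–(24,24): clear
  edge (24,24)–(14,24): clear
  edge (14,24)–(14,13): clear
  midpoint (19/2,21/2) outside
  → clear

FREE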